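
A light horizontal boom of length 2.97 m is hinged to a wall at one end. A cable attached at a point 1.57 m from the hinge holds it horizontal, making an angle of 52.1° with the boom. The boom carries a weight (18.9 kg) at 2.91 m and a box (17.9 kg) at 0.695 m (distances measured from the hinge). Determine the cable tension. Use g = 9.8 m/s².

T ≈ 533 N

Taking torques about the hinge:
Weight: 18.9 × 9.8 = 185.2 N down at 2.91 m → arm 2.91 m, τ = 185.2 × 2.91 = 538.9 N·m clockwise.
Box: 17.9 × 9.8 = 175.4 N down at 0.695 m → arm 0.695 m, τ = 175.4 × 0.695 = 121.9 N·m clockwise.
Total clockwise load moment = 660.8 N·m.
The cable tension T acts at 1.57 m; only its component perpendicular to the boom, T sinθ, produces torque. sin 52.1° = 0.7891.
Balancing moments: T × 1.57 × 0.7891 = 660.8, giving T = 660.8 / 1.239 = 533 N.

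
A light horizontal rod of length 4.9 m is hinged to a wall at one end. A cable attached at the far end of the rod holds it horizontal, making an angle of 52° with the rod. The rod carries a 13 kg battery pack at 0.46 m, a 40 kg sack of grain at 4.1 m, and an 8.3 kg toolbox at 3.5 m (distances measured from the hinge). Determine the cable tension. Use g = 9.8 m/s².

Choose the hinge as the axis so the unknown hinge reaction has zero arm there.
Battery pack: 13 × 9.8 = 127.4 N down at 0.46 m → arm 0.46 m, τ = 127.4 × 0.46 = 58.6 N·m clockwise.
Sack of grain: 40 × 9.8 = 392 N down at 4.1 m → arm 4.1 m, τ = 392 × 4.1 = 1607 N·m clockwise.
Toolbox: 8.3 × 9.8 = 81.34 N down at 3.5 m → arm 3.5 m, τ = 81.34 × 3.5 = 284.7 N·m clockwise.
Total clockwise load moment = 1950 N·m.
The cable tension T acts at 4.9 m; only its component perpendicular to the rod, T sinθ, produces torque. sin 52° = 0.788.
Setting net torque to zero: T × 4.9 × 0.788 = 1950 → T = 1950 / 3.861 = 505 N.

T ≈ 505 N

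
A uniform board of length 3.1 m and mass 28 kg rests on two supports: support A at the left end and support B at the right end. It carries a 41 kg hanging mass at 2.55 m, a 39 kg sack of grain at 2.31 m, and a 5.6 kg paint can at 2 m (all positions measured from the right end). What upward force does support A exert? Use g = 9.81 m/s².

R_A ≈ 789 N

About support B:
Beam weight: 28 × 9.81 = 274.7 N down at 1.55 m → arm 1.55 m, τ = 274.7 × 1.55 = 425.8 N·m counterclockwise.
Hanging mass: 41 × 9.81 = 402.2 N down at 2.55 m → arm 2.55 m, τ = 402.2 × 2.55 = 1026 N·m counterclockwise.
Sack of grain: 39 × 9.81 = 382.6 N down at 2.31 m → arm 2.31 m, τ = 382.6 × 2.31 = 883.8 N·m counterclockwise.
Paint can: 5.6 × 9.81 = 54.94 N down at 2 m → arm 2 m, τ = 54.94 × 2 = 109.9 N·m counterclockwise.
Net load moment about support B = 2446 N·m counterclockwise.
Reaction R at support A is upward at 3.1 m, arm 3.1 m → moment R × 3.1 clockwise.
Στ = 0 ⇒ R × 3.1 = 2446 ⇒ R = 789 N.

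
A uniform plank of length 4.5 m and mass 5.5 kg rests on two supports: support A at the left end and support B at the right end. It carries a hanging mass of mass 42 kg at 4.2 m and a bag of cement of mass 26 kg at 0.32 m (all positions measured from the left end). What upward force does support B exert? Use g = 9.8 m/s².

Sum moments about support A (its reaction then has zero moment arm).
Beam weight: 5.5 × 9.8 = 53.9 N down at 2.25 m → arm 2.25 m, τ = 53.9 × 2.25 = 121.3 N·m clockwise.
Hanging mass: 42 × 9.8 = 411.6 N down at 4.2 m → arm 4.2 m, τ = 411.6 × 4.2 = 1729 N·m clockwise.
Bag of cement: 26 × 9.8 = 254.8 N down at 0.32 m → arm 0.32 m, τ = 254.8 × 0.32 = 81.54 N·m clockwise.
Net load moment about support A = 1932 N·m clockwise.
Reaction R at support B is upward at 4.5 m, arm 4.5 m → moment R × 4.5 counterclockwise.
For rotational equilibrium, R × 4.5 = 1932, so R = 429 N.

R_B ≈ 429 N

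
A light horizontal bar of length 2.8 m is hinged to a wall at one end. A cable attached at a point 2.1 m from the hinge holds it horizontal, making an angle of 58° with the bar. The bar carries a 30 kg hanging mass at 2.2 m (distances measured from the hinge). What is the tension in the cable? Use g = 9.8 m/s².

Taking torques about the hinge:
Hanging mass: 30 × 9.8 = 294 N down at 2.2 m → arm 2.2 m, τ = 294 × 2.2 = 646.8 N·m clockwise.
Total clockwise load moment = 646.8 N·m.
The cable tension T acts at 2.1 m; only its component perpendicular to the bar, T sinθ, produces torque. sin 58° = 0.848.
Balancing moments: T × 2.1 × 0.848 = 646.8, giving T = 646.8 / 1.781 = 363 N.

T ≈ 363 N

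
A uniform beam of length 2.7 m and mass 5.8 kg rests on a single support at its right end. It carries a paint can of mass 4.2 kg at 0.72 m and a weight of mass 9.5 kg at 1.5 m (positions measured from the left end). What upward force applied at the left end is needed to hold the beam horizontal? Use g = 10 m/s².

Take moments about the right end.
Beam weight: 5.8 × 10 = 58 N down at 1.35 m → arm 1.35 m, τ = 58 × 1.35 = 78.3 N·m counterclockwise.
Paint can: 4.2 × 10 = 42 N down at 0.72 m → arm 1.98 m, τ = 42 × 1.98 = 83.16 N·m counterclockwise.
Weight: 9.5 × 10 = 95 N down at 1.5 m → arm 1.2 m, τ = 95 × 1.2 = 114 N·m counterclockwise.
Net moment of the loads = 275.5 N·m counterclockwise.
The upward force F acts at the left end, arm 2.7 m, giving F × 2.7 clockwise.
Balancing moments: F × 2.7 = 275.5, giving F = 275.5 / 2.7 = 102 N.

F ≈ 102 N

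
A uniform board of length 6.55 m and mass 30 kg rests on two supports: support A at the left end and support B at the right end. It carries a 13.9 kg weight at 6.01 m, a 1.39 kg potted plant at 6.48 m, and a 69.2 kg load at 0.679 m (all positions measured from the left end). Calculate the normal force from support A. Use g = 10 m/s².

R_A ≈ 782 N

Sum moments about support B (its reaction then has zero moment arm).
Beam weight: 30 × 10 = 300 N down at 3.275 m → arm 3.275 m, τ = 300 × 3.275 = 982.5 N·m counterclockwise.
Weight: 13.9 × 10 = 139 N down at 6.01 m → arm 0.54 m, τ = 139 × 0.54 = 75.06 N·m counterclockwise.
Potted plant: 1.39 × 10 = 13.9 N down at 6.48 m → arm 0.07 m, τ = 13.9 × 0.07 = 0.973 N·m counterclockwise.
Load: 69.2 × 10 = 692 N down at 0.679 m → arm 5.871 m, τ = 692 × 5.871 = 4063 N·m counterclockwise.
Net load moment about support B = 5122 N·m counterclockwise.
Reaction R at support A is upward at 0 m, arm 6.55 m → moment R × 6.55 clockwise.
Setting net torque to zero: R × 6.55 = 5122 → R = 782 N.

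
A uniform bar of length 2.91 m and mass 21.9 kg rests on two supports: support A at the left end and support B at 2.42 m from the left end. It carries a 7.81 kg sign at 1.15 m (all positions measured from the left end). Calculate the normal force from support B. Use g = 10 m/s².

R_B ≈ 169 N

Choose support A as the axis so its reaction then has zero moment arm.
Beam weight: 21.9 × 10 = 219 N down at 1.455 m → arm 1.455 m, τ = 219 × 1.455 = 318.6 N·m clockwise.
Sign: 7.81 × 10 = 78.1 N down at 1.15 m → arm 1.15 m, τ = 78.1 × 1.15 = 89.81 N·m clockwise.
Net load moment about support A = 408.4 N·m clockwise.
Reaction R at support B is upward at 2.42 m, arm 2.42 m → moment R × 2.42 counterclockwise.
Setting net torque to zero: R × 2.42 = 408.4 → R = 169 N.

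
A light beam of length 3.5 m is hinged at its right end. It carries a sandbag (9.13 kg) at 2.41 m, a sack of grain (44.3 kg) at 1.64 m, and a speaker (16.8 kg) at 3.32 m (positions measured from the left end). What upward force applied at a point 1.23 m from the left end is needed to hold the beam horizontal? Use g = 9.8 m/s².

F ≈ 412 N

About the right end:
Sandbag: 9.13 × 9.8 = 89.47 N down at 2.41 m → arm 1.09 m, τ = 89.47 × 1.09 = 97.52 N·m counterclockwise.
Sack of grain: 44.3 × 9.8 = 434.1 N down at 1.64 m → arm 1.86 m, τ = 434.1 × 1.86 = 807.4 N·m counterclockwise.
Speaker: 16.8 × 9.8 = 164.6 N down at 3.32 m → arm 0.18 m, τ = 164.6 × 0.18 = 29.63 N·m counterclockwise.
Net moment of the loads = 934.5 N·m counterclockwise.
The upward force F acts at a point 1.23 m from the left end, arm 2.27 m, giving F × 2.27 clockwise.
Balancing moments: F × 2.27 = 934.5, giving F = 934.5 / 2.27 = 412 N.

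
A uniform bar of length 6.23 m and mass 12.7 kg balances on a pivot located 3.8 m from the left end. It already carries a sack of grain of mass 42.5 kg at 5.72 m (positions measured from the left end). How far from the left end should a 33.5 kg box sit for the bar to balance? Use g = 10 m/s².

x ≈ 1.62 m from the left end

Choose the pivot (at 3.8 m from the left end) as the axis so the support reaction has zero arm there.
Beam weight: 12.7 × 10 = 127 N down at 3.115 m → arm 0.685 m, τ = 127 × 0.685 = 87 N·m counterclockwise.
Sack of grain: 42.5 × 10 = 425 N down at 5.72 m → arm 1.92 m, τ = 425 × 1.92 = 816 N·m clockwise.
Net moment of existing loads = 729 N·m clockwise.
The box weighs 33.5 × 10 = 335 N and must supply an equal counterclockwise moment, so its lever arm about the pivot is 729 / 335 = 2.18 m.
That puts it at 3.8 − 2.18 = 1.62 m from the left end.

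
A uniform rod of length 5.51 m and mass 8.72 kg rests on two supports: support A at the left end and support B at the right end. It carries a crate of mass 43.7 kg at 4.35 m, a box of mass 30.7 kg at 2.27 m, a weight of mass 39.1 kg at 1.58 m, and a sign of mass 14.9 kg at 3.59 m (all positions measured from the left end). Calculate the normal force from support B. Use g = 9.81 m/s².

Sum moments about support A (its reaction then has zero moment arm).
Beam weight: 8.72 × 9.81 = 85.54 N down at 2.755 m → arm 2.755 m, τ = 85.54 × 2.755 = 235.7 N·m clockwise.
Crate: 43.7 × 9.81 = 428.7 N down at 4.35 m → arm 4.35 m, τ = 428.7 × 4.35 = 1865 N·m clockwise.
Box: 30.7 × 9.81 = 301.2 N down at 2.27 m → arm 2.27 m, τ = 301.2 × 2.27 = 683.7 N·m clockwise.
Weight: 39.1 × 9.81 = 383.6 N down at 1.58 m → arm 1.58 m, τ = 383.6 × 1.58 = 606.1 N·m clockwise.
Sign: 14.9 × 9.81 = 146.2 N down at 3.59 m → arm 3.59 m, τ = 146.2 × 3.59 = 524.9 N·m clockwise.
Net load moment about support A = 3915 N·m clockwise.
Reaction R at support B is upward at 5.51 m, arm 5.51 m → moment R × 5.51 counterclockwise.
Balancing moments: R × 5.51 = 3915, giving R = 711 N.

R_B ≈ 711 N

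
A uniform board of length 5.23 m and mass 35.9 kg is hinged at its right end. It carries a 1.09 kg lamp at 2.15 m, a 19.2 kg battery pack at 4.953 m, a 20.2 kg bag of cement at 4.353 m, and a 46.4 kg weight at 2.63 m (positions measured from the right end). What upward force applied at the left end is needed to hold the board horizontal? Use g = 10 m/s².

Taking torques about the right end:
Beam weight: 35.9 × 10 = 359 N down at 2.615 m → arm 2.615 m, τ = 359 × 2.615 = 938.8 N·m counterclockwise.
Lamp: 1.09 × 10 = 10.9 N down at 2.15 m → arm 2.15 m, τ = 10.9 × 2.15 = 23.43 N·m counterclockwise.
Battery pack: 19.2 × 10 = 192 N down at 4.953 m → arm 4.953 m, τ = 192 × 4.953 = 951 N·m counterclockwise.
Bag of cement: 20.2 × 10 = 202 N down at 4.353 m → arm 4.353 m, τ = 202 × 4.353 = 879.3 N·m counterclockwise.
Weight: 46.4 × 10 = 464 N down at 2.63 m → arm 2.63 m, τ = 464 × 2.63 = 1220 N·m counterclockwise.
Net moment of the loads = 4013 N·m counterclockwise.
The upward force F acts at the left end, arm 5.23 m, giving F × 5.23 clockwise.
For rotational equilibrium, F × 5.23 = 4013, so F = 4013 / 5.23 = 767 N.

F ≈ 767 N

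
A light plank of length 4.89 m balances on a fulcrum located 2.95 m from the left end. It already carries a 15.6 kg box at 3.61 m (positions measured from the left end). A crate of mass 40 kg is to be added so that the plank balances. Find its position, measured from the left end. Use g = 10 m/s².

x ≈ 2.69 m from the left end

Choose the fulcrum (at 2.95 m from the left end) as the axis so the support reaction has zero arm there.
Box: 15.6 × 10 = 156 N down at 3.61 m → arm 0.66 m, τ = 156 × 0.66 = 103 N·m clockwise.
Net moment of existing loads = 103 N·m clockwise.
The crate weighs 40 × 10 = 400 N and must supply an equal counterclockwise moment, so its lever arm about the fulcrum is 103 / 400 = 0.258 m.
That puts it at 2.95 − 0.258 = 2.69 m from the left end.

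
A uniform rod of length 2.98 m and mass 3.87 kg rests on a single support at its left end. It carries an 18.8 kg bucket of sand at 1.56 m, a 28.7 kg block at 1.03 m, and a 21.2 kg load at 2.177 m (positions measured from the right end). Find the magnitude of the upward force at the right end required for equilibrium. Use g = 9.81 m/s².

Taking torques about the left end:
Beam weight: 3.87 × 9.81 = 37.96 N down at 1.49 m → arm 1.49 m, τ = 37.96 × 1.49 = 56.56 N·m clockwise.
Bucket of sand: 18.8 × 9.81 = 184.4 N down at 1.56 m → arm 1.42 m, τ = 184.4 × 1.42 = 261.8 N·m clockwise.
Block: 28.7 × 9.81 = 281.5 N down at 1.03 m → arm 1.95 m, τ = 281.5 × 1.95 = 548.9 N·m clockwise.
Load: 21.2 × 9.81 = 208 N down at 2.177 m → arm 0.803 m, τ = 208 × 0.803 = 167 N·m clockwise.
Net moment of the loads = 1034 N·m clockwise.
The upward force F acts at the right end, arm 2.98 m, giving F × 2.98 counterclockwise.
Balancing moments: F × 2.98 = 1034, giving F = 1034 / 2.98 = 347 N.

F ≈ 347 N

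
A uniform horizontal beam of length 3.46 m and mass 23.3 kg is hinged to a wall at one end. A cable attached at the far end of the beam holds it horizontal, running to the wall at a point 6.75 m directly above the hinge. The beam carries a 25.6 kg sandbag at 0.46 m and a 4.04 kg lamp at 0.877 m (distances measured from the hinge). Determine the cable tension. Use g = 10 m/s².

Taking torques about the hinge:
Beam weight: 23.3 × 10 = 233 N down at 1.73 m → arm 1.73 m, τ = 233 × 1.73 = 403.1 N·m clockwise.
Sandbag: 25.6 × 10 = 256 N down at 0.46 m → arm 0.46 m, τ = 256 × 0.46 = 117.8 N·m clockwise.
Lamp: 4.04 × 10 = 40.4 N down at 0.877 m → arm 0.877 m, τ = 40.4 × 0.877 = 35.43 N·m clockwise.
Total clockwise load moment = 556.3 N·m.
The cable tension T acts at 3.46 m; only its component perpendicular to the beam, T sinθ, produces torque. sinθ = h/√(h²+d²) = 6.75/√(6.75²+3.46²) = 0.8899.
Setting net torque to zero: T × 3.46 × 0.8899 = 556.3 → T = 556.3 / 3.079 = 181 N.

T ≈ 181 N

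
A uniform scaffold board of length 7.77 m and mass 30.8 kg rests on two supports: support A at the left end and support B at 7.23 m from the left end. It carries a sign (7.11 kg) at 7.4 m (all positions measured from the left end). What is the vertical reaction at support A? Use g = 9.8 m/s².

R_A ≈ 138 N

Take moments about support B.
Beam weight: 30.8 × 9.8 = 301.8 N down at 3.885 m → arm 3.345 m, τ = 301.8 × 3.345 = 1010 N·m counterclockwise.
Sign: 7.11 × 9.8 = 69.68 N down at 7.4 m → arm 0.17 m, τ = 69.68 × 0.17 = 11.85 N·m clockwise.
Net load moment about support B = 998.1 N·m counterclockwise.
Reaction R at support A is upward at 0 m, arm 7.23 m → moment R × 7.23 clockwise.
Balancing moments: R × 7.23 = 998.1, giving R = 138 N.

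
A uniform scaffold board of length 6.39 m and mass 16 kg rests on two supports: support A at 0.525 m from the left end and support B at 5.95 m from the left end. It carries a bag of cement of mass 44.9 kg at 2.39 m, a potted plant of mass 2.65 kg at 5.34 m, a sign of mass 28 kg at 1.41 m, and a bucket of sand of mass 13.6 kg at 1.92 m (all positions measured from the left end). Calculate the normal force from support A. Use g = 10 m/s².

R_A ≈ 714 N

About support B:
Beam weight: 16 × 10 = 160 N down at 3.195 m → arm 2.755 m, τ = 160 × 2.755 = 440.8 N·m counterclockwise.
Bag of cement: 44.9 × 10 = 449 N down at 2.39 m → arm 3.56 m, τ = 449 × 3.56 = 1598 N·m counterclockwise.
Potted plant: 2.65 × 10 = 26.5 N down at 5.34 m → arm 0.61 m, τ = 26.5 × 0.61 = 16.16 N·m counterclockwise.
Sign: 28 × 10 = 280 N down at 1.41 m → arm 4.54 m, τ = 280 × 4.54 = 1271 N·m counterclockwise.
Bucket of sand: 13.6 × 10 = 136 N down at 1.92 m → arm 4.03 m, τ = 136 × 4.03 = 548.1 N·m counterclockwise.
Net load moment about support B = 3874 N·m counterclockwise.
Reaction R at support A is upward at 0.525 m, arm 5.425 m → moment R × 5.425 clockwise.
Setting net torque to zero: R × 5.425 = 3874 → R = 714 N.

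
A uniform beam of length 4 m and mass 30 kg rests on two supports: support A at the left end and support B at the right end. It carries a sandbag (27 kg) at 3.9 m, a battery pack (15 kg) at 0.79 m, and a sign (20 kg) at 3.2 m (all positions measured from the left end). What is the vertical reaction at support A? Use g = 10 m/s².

R_A ≈ 317 N

Sum moments about support B (its reaction then has zero moment arm).
Beam weight: 30 × 10 = 300 N down at 2 m → arm 2 m, τ = 300 × 2 = 600 N·m counterclockwise.
Sandbag: 27 × 10 = 270 N down at 3.9 m → arm 0.1 m, τ = 270 × 0.1 = 27 N·m counterclockwise.
Battery pack: 15 × 10 = 150 N down at 0.79 m → arm 3.21 m, τ = 150 × 3.21 = 481.5 N·m counterclockwise.
Sign: 20 × 10 = 200 N down at 3.2 m → arm 0.8 m, τ = 200 × 0.8 = 160 N·m counterclockwise.
Net load moment about support B = 1268 N·m counterclockwise.
Reaction R at support A is upward at 0 m, arm 4 m → moment R × 4 clockwise.
Setting net torque to zero: R × 4 = 1268 → R = 317 N.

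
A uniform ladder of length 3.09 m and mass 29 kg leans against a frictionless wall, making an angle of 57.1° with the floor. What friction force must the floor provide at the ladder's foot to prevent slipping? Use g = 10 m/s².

f ≈ 93.8 N

Take moments about the foot of the ladder.
Ladder weight 29×10 = 290 N acts at 1.545 m along the ladder; its horizontal arm is 1.545·cos57.1° = 0.8392 m → τ = 243.4 N·m clockwise.
Wall normal N acts horizontally at the top; its moment arm is the height L sinθ = 3.09·sin57.1° = 2.594 m, counterclockwise.
Setting net torque to zero: N × 2.594 = 243.4 → N = 93.8 N.
ΣFx = 0: friction at the foot balances the wall's push, so f = N_wall = 93.8 N.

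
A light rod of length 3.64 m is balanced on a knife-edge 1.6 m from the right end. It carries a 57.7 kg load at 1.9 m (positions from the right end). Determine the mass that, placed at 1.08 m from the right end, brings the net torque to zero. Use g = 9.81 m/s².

m ≈ 33.3 kg

Taking torques about the knife-edge (at 1.6 m from the right end):
Load: 57.7 × 9.81 = 566 N down at 1.9 m → arm 0.3 m, τ = 566 × 0.3 = 169.8 N·m counterclockwise.
Net moment of known loads = 169.8 N·m counterclockwise.
An unknown mass m at 1.08 m has arm 0.52 m; its moment is m·g·0.52 clockwise.
Balancing moments: m × 9.81 × 0.52 = 169.8, giving m = 169.8 / (9.81 × 0.52) = 33.3 kg.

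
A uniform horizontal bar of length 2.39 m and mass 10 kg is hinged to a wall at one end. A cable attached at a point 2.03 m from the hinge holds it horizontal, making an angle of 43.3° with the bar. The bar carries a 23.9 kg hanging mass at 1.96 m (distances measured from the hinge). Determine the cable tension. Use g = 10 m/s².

T ≈ 422 N

About the hinge:
Beam weight: 10 × 10 = 100 N down at 1.195 m → arm 1.195 m, τ = 100 × 1.195 = 119.5 N·m clockwise.
Hanging mass: 23.9 × 10 = 239 N down at 1.96 m → arm 1.96 m, τ = 239 × 1.96 = 468.4 N·m clockwise.
Total clockwise load moment = 587.9 N·m.
The cable tension T acts at 2.03 m; only its component perpendicular to the bar, T sinθ, produces torque. sin 43.3° = 0.6858.
Setting net torque to zero: T × 2.03 × 0.6858 = 587.9 → T = 587.9 / 1.392 = 422 N.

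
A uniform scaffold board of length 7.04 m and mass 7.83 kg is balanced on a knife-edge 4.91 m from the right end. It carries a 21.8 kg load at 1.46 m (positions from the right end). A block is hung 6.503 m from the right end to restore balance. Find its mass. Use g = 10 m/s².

m ≈ 54 kg

About the knife-edge (at 4.91 m from the right end):
Beam weight: 7.83 × 10 = 78.3 N down at 3.52 m → arm 1.39 m, τ = 78.3 × 1.39 = 108.8 N·m clockwise.
Load: 21.8 × 10 = 218 N down at 1.46 m → arm 3.45 m, τ = 218 × 3.45 = 752.1 N·m clockwise.
Net moment of known loads = 860.9 N·m clockwise.
An unknown mass m at 6.503 m has arm 1.593 m; its moment is m·g·1.593 counterclockwise.
For rotational equilibrium, m × 10 × 1.593 = 860.9, so m = 860.9 / (10 × 1.593) = 54 kg.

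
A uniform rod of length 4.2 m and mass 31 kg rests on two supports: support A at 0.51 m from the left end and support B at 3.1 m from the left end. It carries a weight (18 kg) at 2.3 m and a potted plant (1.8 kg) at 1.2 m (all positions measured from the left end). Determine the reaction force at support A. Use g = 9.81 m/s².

About support B:
Beam weight: 31 × 9.81 = 304.1 N down at 2.1 m → arm 1 m, τ = 304.1 × 1 = 304.1 N·m counterclockwise.
Weight: 18 × 9.81 = 176.6 N down at 2.3 m → arm 0.8 m, τ = 176.6 × 0.8 = 141.3 N·m counterclockwise.
Potted plant: 1.8 × 9.81 = 17.66 N down at 1.2 m → arm 1.9 m, τ = 17.66 × 1.9 = 33.55 N·m counterclockwise.
Net load moment about support B = 479 N·m counterclockwise.
Reaction R at support A is upward at 0.51 m, arm 2.59 m → moment R × 2.59 clockwise.
For rotational equilibrium, R × 2.59 = 479, so R = 185 N.

R_A ≈ 185 N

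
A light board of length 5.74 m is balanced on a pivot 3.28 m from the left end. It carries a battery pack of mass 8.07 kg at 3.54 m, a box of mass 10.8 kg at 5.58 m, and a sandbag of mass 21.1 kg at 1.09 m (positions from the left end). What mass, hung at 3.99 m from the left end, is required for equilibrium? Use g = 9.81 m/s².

Take moments about the pivot (at 3.28 m from the left end).
Battery pack: 8.07 × 9.81 = 79.17 N down at 3.54 m → arm 0.26 m, τ = 79.17 × 0.26 = 20.58 N·m clockwise.
Box: 10.8 × 9.81 = 105.9 N down at 5.58 m → arm 2.3 m, τ = 105.9 × 2.3 = 243.6 N·m clockwise.
Sandbag: 21.1 × 9.81 = 207 N down at 1.09 m → arm 2.19 m, τ = 207 × 2.19 = 453.3 N·m counterclockwise.
Net moment of known loads = 189.1 N·m counterclockwise.
An unknown mass m at 3.99 m has arm 0.71 m; its moment is m·g·0.71 clockwise.
Στ = 0 ⇒ m × 9.81 × 0.71 = 189.1 ⇒ m = 189.1 / (9.81 × 0.71) = 27.1 kg.

m ≈ 27.1 kg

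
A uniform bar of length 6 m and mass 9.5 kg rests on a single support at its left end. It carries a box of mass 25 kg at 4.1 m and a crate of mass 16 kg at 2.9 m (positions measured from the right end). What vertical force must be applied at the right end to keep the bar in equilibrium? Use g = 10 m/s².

F ≈ 209 N

Sum moments about the left end (the unknown pivot reaction has zero arm there).
Beam weight: 9.5 × 10 = 95 N down at 3 m → arm 3 m, τ = 95 × 3 = 285 N·m clockwise.
Box: 25 × 10 = 250 N down at 4.1 m → arm 1.9 m, τ = 250 × 1.9 = 475 N·m clockwise.
Crate: 16 × 10 = 160 N down at 2.9 m → arm 3.1 m, τ = 160 × 3.1 = 496 N·m clockwise.
Net moment of the loads = 1256 N·m clockwise.
The upward force F acts at the right end, arm 6 m, giving F × 6 counterclockwise.
Στ = 0 ⇒ F × 6 = 1256 ⇒ F = 1256 / 6 = 209 N.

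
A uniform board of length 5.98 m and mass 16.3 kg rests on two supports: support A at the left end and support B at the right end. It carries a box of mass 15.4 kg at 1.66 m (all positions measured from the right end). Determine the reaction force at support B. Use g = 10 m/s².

R_B ≈ 193 N

Sum moments about support A (its reaction then has zero moment arm).
Beam weight: 16.3 × 10 = 163 N down at 2.99 m → arm 2.99 m, τ = 163 × 2.99 = 487.4 N·m clockwise.
Box: 15.4 × 10 = 154 N down at 1.66 m → arm 4.32 m, τ = 154 × 4.32 = 665.3 N·m clockwise.
Net load moment about support A = 1153 N·m clockwise.
Reaction R at support B is upward at 0 m, arm 5.98 m → moment R × 5.98 counterclockwise.
Balancing moments: R × 5.98 = 1153, giving R = 193 N.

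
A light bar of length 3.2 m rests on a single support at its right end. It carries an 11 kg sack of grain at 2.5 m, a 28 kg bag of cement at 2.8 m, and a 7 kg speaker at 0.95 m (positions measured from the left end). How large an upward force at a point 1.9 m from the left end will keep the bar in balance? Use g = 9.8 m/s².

F ≈ 261 N

Taking torques about the right end:
Sack of grain: 11 × 9.8 = 107.8 N down at 2.5 m → arm 0.7 m, τ = 107.8 × 0.7 = 75.46 N·m counterclockwise.
Bag of cement: 28 × 9.8 = 274.4 N down at 2.8 m → arm 0.4 m, τ = 274.4 × 0.4 = 109.8 N·m counterclockwise.
Speaker: 7 × 9.8 = 68.6 N down at 0.95 m → arm 2.25 m, τ = 68.6 × 2.25 = 154.3 N·m counterclockwise.
Net moment of the loads = 339.6 N·m counterclockwise.
The upward force F acts at a point 1.9 m from the left end, arm 1.3 m, giving F × 1.3 clockwise.
Balancing moments: F × 1.3 = 339.6, giving F = 339.6 / 1.3 = 261 N.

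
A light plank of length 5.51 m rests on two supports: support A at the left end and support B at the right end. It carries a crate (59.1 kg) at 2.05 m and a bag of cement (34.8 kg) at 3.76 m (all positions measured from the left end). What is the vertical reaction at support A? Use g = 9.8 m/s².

R_A ≈ 472 N

Taking torques about support B:
Crate: 59.1 × 9.8 = 579.2 N down at 2.05 m → arm 3.46 m, τ = 579.2 × 3.46 = 2004 N·m counterclockwise.
Bag of cement: 34.8 × 9.8 = 341 N down at 3.76 m → arm 1.75 m, τ = 341 × 1.75 = 596.8 N·m counterclockwise.
Net load moment about support B = 2601 N·m counterclockwise.
Reaction R at support A is upward at 0 m, arm 5.51 m → moment R × 5.51 clockwise.
Setting net torque to zero: R × 5.51 = 2601 → R = 472 N.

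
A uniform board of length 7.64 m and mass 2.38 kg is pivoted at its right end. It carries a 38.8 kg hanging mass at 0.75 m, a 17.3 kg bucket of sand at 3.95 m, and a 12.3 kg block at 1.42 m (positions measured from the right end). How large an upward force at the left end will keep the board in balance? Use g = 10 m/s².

Taking torques about the right end:
Beam weight: 2.38 × 10 = 23.8 N down at 3.82 m → arm 3.82 m, τ = 23.8 × 3.82 = 90.92 N·m counterclockwise.
Hanging mass: 38.8 × 10 = 388 N down at 0.75 m → arm 0.75 m, τ = 388 × 0.75 = 291 N·m counterclockwise.
Bucket of sand: 17.3 × 10 = 173 N down at 3.95 m → arm 3.95 m, τ = 173 × 3.95 = 683.4 N·m counterclockwise.
Block: 12.3 × 10 = 123 N down at 1.42 m → arm 1.42 m, τ = 123 × 1.42 = 174.7 N·m counterclockwise.
Net moment of the loads = 1240 N·m counterclockwise.
The upward force F acts at the left end, arm 7.64 m, giving F × 7.64 clockwise.
Balancing moments: F × 7.64 = 1240, giving F = 1240 / 7.64 = 162 N.

F ≈ 162 N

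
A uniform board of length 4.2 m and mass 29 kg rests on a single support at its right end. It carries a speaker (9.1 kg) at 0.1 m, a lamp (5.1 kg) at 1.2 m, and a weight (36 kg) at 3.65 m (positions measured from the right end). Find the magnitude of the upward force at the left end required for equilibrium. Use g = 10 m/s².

Choose the right end as the axis so the unknown pivot reaction has zero arm there.
Beam weight: 29 × 10 = 290 N down at 2.1 m → arm 2.1 m, τ = 290 × 2.1 = 609 N·m counterclockwise.
Speaker: 9.1 × 10 = 91 N down at 0.1 m → arm 0.1 m, τ = 91 × 0.1 = 9.1 N·m counterclockwise.
Lamp: 5.1 × 10 = 51 N down at 1.2 m → arm 1.2 m, τ = 51 × 1.2 = 61.2 N·m counterclockwise.
Weight: 36 × 10 = 360 N down at 3.65 m → arm 3.65 m, τ = 360 × 3.65 = 1314 N·m counterclockwise.
Net moment of the loads = 1993 N·m counterclockwise.
The upward force F acts at the left end, arm 4.2 m, giving F × 4.2 clockwise.
Setting net torque to zero: F × 4.2 = 1993 → F = 1993 / 4.2 = 475 N.

F ≈ 475 N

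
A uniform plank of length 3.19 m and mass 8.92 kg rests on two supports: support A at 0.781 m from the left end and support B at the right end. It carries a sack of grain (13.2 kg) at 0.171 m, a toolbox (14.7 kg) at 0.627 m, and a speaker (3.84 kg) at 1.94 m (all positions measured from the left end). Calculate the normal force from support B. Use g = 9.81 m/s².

Choose support A as the axis so its reaction then has zero moment arm.
Beam weight: 8.92 × 9.81 = 87.51 N down at 1.595 m → arm 0.814 m, τ = 87.51 × 0.814 = 71.23 N·m clockwise.
Sack of grain: 13.2 × 9.81 = 129.5 N down at 0.171 m → arm 0.61 m, τ = 129.5 × 0.61 = 79 N·m counterclockwise.
Toolbox: 14.7 × 9.81 = 144.2 N down at 0.627 m → arm 0.154 m, τ = 144.2 × 0.154 = 22.21 N·m counterclockwise.
Speaker: 3.84 × 9.81 = 37.67 N down at 1.94 m → arm 1.159 m, τ = 37.67 × 1.159 = 43.66 N·m clockwise.
Net load moment about support A = 13.68 N·m clockwise.
Reaction R at support B is upward at 3.19 m, arm 2.409 m → moment R × 2.409 counterclockwise.
Balancing moments: R × 2.409 = 13.68, giving R = 5.68 N.

R_B ≈ 5.68 N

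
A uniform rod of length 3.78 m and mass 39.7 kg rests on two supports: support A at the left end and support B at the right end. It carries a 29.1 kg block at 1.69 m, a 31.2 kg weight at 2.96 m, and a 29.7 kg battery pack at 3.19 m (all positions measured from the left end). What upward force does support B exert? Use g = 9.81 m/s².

R_B ≈ 808 N

Take moments about support A.
Beam weight: 39.7 × 9.81 = 389.5 N down at 1.89 m → arm 1.89 m, τ = 389.5 × 1.89 = 736.2 N·m clockwise.
Block: 29.1 × 9.81 = 285.5 N down at 1.69 m → arm 1.69 m, τ = 285.5 × 1.69 = 482.5 N·m clockwise.
Weight: 31.2 × 9.81 = 306.1 N down at 2.96 m → arm 2.96 m, τ = 306.1 × 2.96 = 906.1 N·m clockwise.
Battery pack: 29.7 × 9.81 = 291.4 N down at 3.19 m → arm 3.19 m, τ = 291.4 × 3.19 = 929.6 N·m clockwise.
Net load moment about support A = 3054 N·m clockwise.
Reaction R at support B is upward at 3.78 m, arm 3.78 m → moment R × 3.78 counterclockwise.
For rotational equilibrium, R × 3.78 = 3054, so R = 808 N.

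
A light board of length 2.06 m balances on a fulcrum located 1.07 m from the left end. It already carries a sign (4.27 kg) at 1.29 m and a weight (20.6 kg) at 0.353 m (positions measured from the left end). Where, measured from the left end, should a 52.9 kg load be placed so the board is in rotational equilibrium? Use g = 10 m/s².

About the fulcrum (at 1.07 m from the left end):
Sign: 4.27 × 10 = 42.7 N down at 1.29 m → arm 0.22 m, τ = 42.7 × 0.22 = 9.394 N·m clockwise.
Weight: 20.6 × 10 = 206 N down at 0.353 m → arm 0.717 m, τ = 206 × 0.717 = 147.7 N·m counterclockwise.
Net moment of existing loads = 138.3 N·m counterclockwise.
The load weighs 52.9 × 10 = 529 N and must supply an equal clockwise moment, so its lever arm about the fulcrum is 138.3 / 529 = 0.261 m.
That puts it at 1.07 + 0.261 = 1.33 m from the left end.

x ≈ 1.33 m from the left end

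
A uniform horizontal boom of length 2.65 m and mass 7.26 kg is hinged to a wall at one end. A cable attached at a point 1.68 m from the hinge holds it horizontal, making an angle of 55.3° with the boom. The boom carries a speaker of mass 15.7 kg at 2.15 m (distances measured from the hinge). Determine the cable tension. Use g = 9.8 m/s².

Taking torques about the hinge:
Beam weight: 7.26 × 9.8 = 71.15 N down at 1.325 m → arm 1.325 m, τ = 71.15 × 1.325 = 94.27 N·m clockwise.
Speaker: 15.7 × 9.8 = 153.9 N down at 2.15 m → arm 2.15 m, τ = 153.9 × 2.15 = 330.9 N·m clockwise.
Total clockwise load moment = 425.2 N·m.
The cable tension T acts at 1.68 m; only its component perpendicular to the boom, T sinθ, produces torque. sin 55.3° = 0.8221.
For rotational equilibrium, T × 1.68 × 0.8221 = 425.2, so T = 425.2 / 1.381 = 308 N.

T ≈ 308 N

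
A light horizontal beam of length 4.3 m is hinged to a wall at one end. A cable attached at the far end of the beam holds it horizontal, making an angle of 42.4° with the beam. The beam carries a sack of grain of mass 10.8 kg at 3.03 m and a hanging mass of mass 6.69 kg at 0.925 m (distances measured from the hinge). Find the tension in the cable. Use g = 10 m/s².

T ≈ 134 N

About the hinge:
Sack of grain: 10.8 × 10 = 108 N down at 3.03 m → arm 3.03 m, τ = 108 × 3.03 = 327.2 N·m clockwise.
Hanging mass: 6.69 × 10 = 66.9 N down at 0.925 m → arm 0.925 m, τ = 66.9 × 0.925 = 61.88 N·m clockwise.
Total clockwise load moment = 389.1 N·m.
The cable tension T acts at 4.3 m; only its component perpendicular to the beam, T sinθ, produces torque. sin 42.4° = 0.6743.
Στ = 0 ⇒ T × 4.3 × 0.6743 = 389.1 ⇒ T = 389.1 / 2.899 = 134 N.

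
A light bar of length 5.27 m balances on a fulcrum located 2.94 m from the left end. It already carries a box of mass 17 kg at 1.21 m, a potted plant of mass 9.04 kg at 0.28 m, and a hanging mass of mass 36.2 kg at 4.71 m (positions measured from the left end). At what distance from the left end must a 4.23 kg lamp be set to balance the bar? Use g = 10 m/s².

x ≈ 0.43 m from the left end

Choose the fulcrum (at 2.94 m from the left end) as the axis so the support reaction has zero arm there.
Box: 17 × 10 = 170 N down at 1.21 m → arm 1.73 m, τ = 170 × 1.73 = 294.1 N·m counterclockwise.
Potted plant: 9.04 × 10 = 90.4 N down at 0.28 m → arm 2.66 m, τ = 90.4 × 2.66 = 240.5 N·m counterclockwise.
Hanging mass: 36.2 × 10 = 362 N down at 4.71 m → arm 1.77 m, τ = 362 × 1.77 = 640.7 N·m clockwise.
Net moment of existing loads = 106.1 N·m clockwise.
The lamp weighs 4.23 × 10 = 42.3 N and must supply an equal counterclockwise moment, so its lever arm about the fulcrum is 106.1 / 42.3 = 2.51 m.
That puts it at 2.94 − 2.51 = 0.43 m from the left end.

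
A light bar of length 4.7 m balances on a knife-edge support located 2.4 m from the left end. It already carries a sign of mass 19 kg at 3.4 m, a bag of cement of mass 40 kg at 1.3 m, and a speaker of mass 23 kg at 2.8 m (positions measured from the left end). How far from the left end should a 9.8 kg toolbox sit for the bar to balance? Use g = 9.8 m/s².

x ≈ 4.01 m from the left end

Sum moments about the knife-edge support (at 2.4 m from the left end) (the support reaction has zero arm there).
Sign: 19 × 9.8 = 186.2 N down at 3.4 m → arm 1 m, τ = 186.2 × 1 = 186.2 N·m clockwise.
Bag of cement: 40 × 9.8 = 392 N down at 1.3 m → arm 1.1 m, τ = 392 × 1.1 = 431.2 N·m counterclockwise.
Speaker: 23 × 9.8 = 225.4 N down at 2.8 m → arm 0.4 m, τ = 225.4 × 0.4 = 90.16 N·m clockwise.
Net moment of existing loads = 154.8 N·m counterclockwise.
The toolbox weighs 9.8 × 9.8 = 96.04 N and must supply an equal clockwise moment, so its lever arm about the knife-edge support is 154.8 / 96.04 = 1.61 m.
That puts it at 2.4 + 1.61 = 4.01 m from the left end.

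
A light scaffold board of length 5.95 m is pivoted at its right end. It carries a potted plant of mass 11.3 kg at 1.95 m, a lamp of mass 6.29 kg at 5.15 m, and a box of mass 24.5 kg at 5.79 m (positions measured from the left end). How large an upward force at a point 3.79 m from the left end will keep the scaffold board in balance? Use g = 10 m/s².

About the right end:
Potted plant: 11.3 × 10 = 113 N down at 1.95 m → arm 4 m, τ = 113 × 4 = 452 N·m counterclockwise.
Lamp: 6.29 × 10 = 62.9 N down at 5.15 m → arm 0.8 m, τ = 62.9 × 0.8 = 50.32 N·m counterclockwise.
Box: 24.5 × 10 = 245 N down at 5.79 m → arm 0.16 m, τ = 245 × 0.16 = 39.2 N·m counterclockwise.
Net moment of the loads = 541.5 N·m counterclockwise.
The upward force F acts at a point 3.79 m from the left end, arm 2.16 m, giving F × 2.16 clockwise.
Στ = 0 ⇒ F × 2.16 = 541.5 ⇒ F = 541.5 / 2.16 = 251 N.

F ≈ 251 N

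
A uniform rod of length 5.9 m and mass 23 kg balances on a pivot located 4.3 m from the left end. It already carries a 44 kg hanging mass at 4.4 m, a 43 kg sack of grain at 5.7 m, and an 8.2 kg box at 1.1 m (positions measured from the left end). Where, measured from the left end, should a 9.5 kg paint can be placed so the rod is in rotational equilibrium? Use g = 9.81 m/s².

Sum moments about the pivot (at 4.3 m from the left end) (the support reaction has zero arm there).
Beam weight: 23 × 9.81 = 225.6 N down at 2.95 m → arm 1.35 m, τ = 225.6 × 1.35 = 304.6 N·m counterclockwise.
Hanging mass: 44 × 9.81 = 431.6 N down at 4.4 m → arm 0.1 m, τ = 431.6 × 0.1 = 43.16 N·m clockwise.
Sack of grain: 43 × 9.81 = 421.8 N down at 5.7 m → arm 1.4 m, τ = 421.8 × 1.4 = 590.5 N·m clockwise.
Box: 8.2 × 9.81 = 80.44 N down at 1.1 m → arm 3.2 m, τ = 80.44 × 3.2 = 257.4 N·m counterclockwise.
Net moment of existing loads = 71.66 N·m clockwise.
The paint can weighs 9.5 × 9.81 = 93.2 N and must supply an equal counterclockwise moment, so its lever arm about the pivot is 71.66 / 93.2 = 0.769 m.
That puts it at 4.3 − 0.769 = 3.53 m from the left end.

x ≈ 3.53 m from the left end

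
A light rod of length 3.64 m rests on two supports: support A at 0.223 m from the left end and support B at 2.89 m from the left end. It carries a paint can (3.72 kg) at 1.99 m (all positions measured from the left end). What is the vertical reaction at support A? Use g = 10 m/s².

R_A ≈ 12.6 N

Choose support B as the axis so its reaction then has zero moment arm.
Paint can: 3.72 × 10 = 37.2 N down at 1.99 m → arm 0.9 m, τ = 37.2 × 0.9 = 33.48 N·m counterclockwise.
Net load moment about support B = 33.48 N·m counterclockwise.
Reaction R at support A is upward at 0.223 m, arm 2.667 m → moment R × 2.667 clockwise.
Στ = 0 ⇒ R × 2.667 = 33.48 ⇒ R = 12.6 N.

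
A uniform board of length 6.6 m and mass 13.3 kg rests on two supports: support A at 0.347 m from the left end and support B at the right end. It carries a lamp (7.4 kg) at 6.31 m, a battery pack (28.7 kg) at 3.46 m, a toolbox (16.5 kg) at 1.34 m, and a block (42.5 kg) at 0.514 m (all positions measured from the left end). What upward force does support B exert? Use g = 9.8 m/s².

R_B ≈ 308 N

Choose support A as the axis so its reaction then has zero moment arm.
Beam weight: 13.3 × 9.8 = 130.3 N down at 3.3 m → arm 2.953 m, τ = 130.3 × 2.953 = 384.8 N·m clockwise.
Lamp: 7.4 × 9.8 = 72.52 N down at 6.31 m → arm 5.963 m, τ = 72.52 × 5.963 = 432.4 N·m clockwise.
Battery pack: 28.7 × 9.8 = 281.3 N down at 3.46 m → arm 3.113 m, τ = 281.3 × 3.113 = 875.7 N·m clockwise.
Toolbox: 16.5 × 9.8 = 161.7 N down at 1.34 m → arm 0.993 m, τ = 161.7 × 0.993 = 160.6 N·m clockwise.
Block: 42.5 × 9.8 = 416.5 N down at 0.514 m → arm 0.167 m, τ = 416.5 × 0.167 = 69.56 N·m clockwise.
Net load moment about support A = 1923 N·m clockwise.
Reaction R at support B is upward at 6.6 m, arm 6.253 m → moment R × 6.253 counterclockwise.
For rotational equilibrium, R × 6.253 = 1923, so R = 308 N.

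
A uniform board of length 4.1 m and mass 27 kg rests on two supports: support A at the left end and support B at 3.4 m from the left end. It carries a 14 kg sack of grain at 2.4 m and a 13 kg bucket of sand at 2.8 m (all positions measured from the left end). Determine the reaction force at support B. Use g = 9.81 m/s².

Choose support A as the axis so its reaction then has zero moment arm.
Beam weight: 27 × 9.81 = 264.9 N down at 2.05 m → arm 2.05 m, τ = 264.9 × 2.05 = 543 N·m clockwise.
Sack of grain: 14 × 9.81 = 137.3 N down at 2.4 m → arm 2.4 m, τ = 137.3 × 2.4 = 329.5 N·m clockwise.
Bucket of sand: 13 × 9.81 = 127.5 N down at 2.8 m → arm 2.8 m, τ = 127.5 × 2.8 = 357 N·m clockwise.
Net load moment about support A = 1230 N·m clockwise.
Reaction R at support B is upward at 3.4 m, arm 3.4 m → moment R × 3.4 counterclockwise.
Balancing moments: R × 3.4 = 1230, giving R = 362 N.

R_B ≈ 362 N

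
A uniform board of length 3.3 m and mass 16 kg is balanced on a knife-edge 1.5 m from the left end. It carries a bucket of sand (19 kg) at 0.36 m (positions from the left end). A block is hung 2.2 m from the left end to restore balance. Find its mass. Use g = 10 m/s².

m ≈ 27.5 kg

About the knife-edge (at 1.5 m from the left end):
Beam weight: 16 × 10 = 160 N down at 1.65 m → arm 0.15 m, τ = 160 × 0.15 = 24 N·m clockwise.
Bucket of sand: 19 × 10 = 190 N down at 0.36 m → arm 1.14 m, τ = 190 × 1.14 = 216.6 N·m counterclockwise.
Net moment of known loads = 192.6 N·m counterclockwise.
An unknown mass m at 2.2 m has arm 0.7 m; its moment is m·g·0.7 clockwise.
Balancing moments: m × 10 × 0.7 = 192.6, giving m = 192.6 / (10 × 0.7) = 27.5 kg.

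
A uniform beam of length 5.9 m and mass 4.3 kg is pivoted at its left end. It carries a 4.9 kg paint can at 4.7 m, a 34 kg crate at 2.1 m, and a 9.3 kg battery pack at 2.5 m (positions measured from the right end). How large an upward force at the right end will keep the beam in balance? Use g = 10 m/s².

About the left end:
Beam weight: 4.3 × 10 = 43 N down at 2.95 m → arm 2.95 m, τ = 43 × 2.95 = 126.9 N·m clockwise.
Paint can: 4.9 × 10 = 49 N down at 4.7 m → arm 1.2 m, τ = 49 × 1.2 = 58.8 N·m clockwise.
Crate: 34 × 10 = 340 N down at 2.1 m → arm 3.8 m, τ = 340 × 3.8 = 1292 N·m clockwise.
Battery pack: 9.3 × 10 = 93 N down at 2.5 m → arm 3.4 m, τ = 93 × 3.4 = 316.2 N·m clockwise.
Net moment of the loads = 1794 N·m clockwise.
The upward force F acts at the right end, arm 5.9 m, giving F × 5.9 counterclockwise.
Balancing moments: F × 5.9 = 1794, giving F = 1794 / 5.9 = 304 N.

F ≈ 304 N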